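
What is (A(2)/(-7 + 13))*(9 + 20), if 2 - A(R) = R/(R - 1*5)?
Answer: 116/9 ≈ 12.889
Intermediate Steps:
A(R) = 2 - R/(-5 + R) (A(R) = 2 - R/(R - 1*5) = 2 - R/(R - 5) = 2 - R/(-5 + R))
(A(2)/(-7 + 13))*(9 + 20) = (((-10 + 2)/(-5 + 2))/(-7 + 13))*(9 + 20) = ((-8/(-3))/6)*29 = (-⅓*(-8)*(⅙))*29 = ((8/3)*(⅙))*29 = (4/9)*29 = 116/9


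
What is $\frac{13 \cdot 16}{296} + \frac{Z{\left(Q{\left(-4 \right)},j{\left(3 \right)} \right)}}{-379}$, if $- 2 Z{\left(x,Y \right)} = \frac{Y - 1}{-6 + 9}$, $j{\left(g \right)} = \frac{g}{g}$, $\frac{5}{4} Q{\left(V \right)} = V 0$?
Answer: $\frac{26}{37} \approx 0.7027$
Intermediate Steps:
$Q{\left(V \right)} = 0$ ($Q{\left(V \right)} = \frac{4 V 0}{5} = \frac{4}{5} \cdot 0 = 0$)
$j{\left(g \right)} = 1$
$Z{\left(x,Y \right)} = \frac{1}{6} - \frac{Y}{6}$ ($Z{\left(x,Y \right)} = - \frac{\left(Y - 1\right) \frac{1}{-6 + 9}}{2} = - \frac{\left(-1 + Y\right) \frac{1}{3}}{2} = - \frac{- \frac{1}{3} + \frac{Y}{3}}{2} = \frac{1}{6} - \frac{Y}{6}$)
$\frac{13 \cdot 16}{296} + \frac{Z{\left(Q{\left(-4 \right)},j{\left(3 \right)} \right)}}{-379} = \frac{13 \cdot 16}{296} + \frac{\frac{1}{6} - \frac{1}{6}}{-379} = 208 \cdot \frac{1}{296} + \left(\frac{1}{6} - \frac{1}{6}\right) \left(- \frac{1}{379}\right) = \frac{26}{37} + 0 \left(- \frac{1}{379}\right) = \frac{26}{37} + 0 = \frac{26}{37}$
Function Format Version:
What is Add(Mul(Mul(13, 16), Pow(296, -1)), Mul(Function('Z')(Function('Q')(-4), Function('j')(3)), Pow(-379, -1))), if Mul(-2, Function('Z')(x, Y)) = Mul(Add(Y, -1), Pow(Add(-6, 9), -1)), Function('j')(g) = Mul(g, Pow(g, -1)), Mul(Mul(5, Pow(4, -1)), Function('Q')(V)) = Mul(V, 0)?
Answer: Rational(26, 37) ≈ 0.70270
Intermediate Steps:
Function('Q')(V) = 0 (Function('Q')(V) = Mul(Rational(4, 5), Mul(V, 0)) = Mul(Rational(4, 5), 0) = 0)
Function('j')(g) = 1
Function('Z')(x, Y) = Add(Rational(1, 6), Mul(Rational(-1, 6), Y)) (Function('Z')(x, Y) = Mul(Rational(-1, 2), Mul(Add(Y, -1), Pow(Add(-6, 9), -1))) = Mul(Rational(-1, 2), Mul(Add(-1, Y), Pow(3, -1))) = Mul(Rational(-1, 2), Mul(Add(-1, Y), Rational(1, 3))) = Mul(Rational(-1, 2), Add(Rational(-1, 3), Mul(Rational(1, 3), Y))) = Add(Rational(1, 6), Mul(Rational(-1, 6), Y)))
Add(Mul(Mul(13, 16), Pow(296, -1)), Mul(Function('Z')(Function('Q')(-4), Function('j')(3)), Pow(-379, -1))) = Add(Mul(Mul(13, 16), Pow(296, -1)), Mul(Add(Rational(1, 6), Mul(Rational(-1, 6), 1)), Pow(-379, -1))) = Add(Mul(208, Rational(1, 296)), Mul(Add(Rational(1, 6), Rational(-1, 6)), Rational(-1, 379))) = Add(Rational(26, 37), Mul(0, Rational(-1, 379))) = Add(Rational(26, 37), 0) = Rational(26, 37)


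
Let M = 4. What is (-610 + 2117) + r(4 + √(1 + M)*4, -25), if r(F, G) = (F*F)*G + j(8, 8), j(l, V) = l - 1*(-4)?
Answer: -881 - 800*√5 ≈ -2669.9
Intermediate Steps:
j(l, V) = 4 + l (j(l, V) = l + 4 = 4 + l)
r(F, G) = 12 + G*F² (r(F, G) = (F*F)*G + (4 + 8) = F²*G + 12 = G*F² + 12 = 12 + G*F²)
(-610 + 2117) + r(4 + √(1 + M)*4, -25) = (-610 + 2117) + (12 - 25*(4 + √(1 + 4)*4)²) = 1507 + (12 - 25*(4 + √5*4)²) = 1507 + (12 - 25*(4 + 4*√5)²) = 1519 - 25*(4 + 4*√5)²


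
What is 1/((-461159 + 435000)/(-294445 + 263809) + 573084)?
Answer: 828/474514259 ≈ 1.7449e-6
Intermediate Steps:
1/((-461159 + 435000)/(-294445 + 263809) + 573084) = 1/(-26159/(-30636) + 573084) = 1/(-26159*(-1/30636) + 573084) = 1/(707/828 + 573084) = 1/(474514259/828) = 828/474514259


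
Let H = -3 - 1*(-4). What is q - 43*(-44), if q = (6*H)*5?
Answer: 1922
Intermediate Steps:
H = 1 (H = -3 + 4 = 1)
q = 30 (q = (6*1)*5 = 6*5 = 30)
q - 43*(-44) = 30 - 43*(-44) = 30 + 1892 = 1922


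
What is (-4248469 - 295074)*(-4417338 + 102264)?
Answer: 19605724267182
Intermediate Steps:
(-4248469 - 295074)*(-4417338 + 102264) = -4543543*(-4315074) = 19605724267182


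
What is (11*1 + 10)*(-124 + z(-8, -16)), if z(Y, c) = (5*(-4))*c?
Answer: 4116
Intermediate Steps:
z(Y, c) = -20*c
(11*1 + 10)*(-124 + z(-8, -16)) = (11*1 + 10)*(-124 - 20*(-16)) = (11 + 10)*(-124 + 320) = 21*196 = 4116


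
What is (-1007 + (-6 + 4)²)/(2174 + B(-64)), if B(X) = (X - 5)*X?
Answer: -1003/6590 ≈ -0.15220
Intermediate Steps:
B(X) = X*(-5 + X) (B(X) = (-5 + X)*X = X*(-5 + X))
(-1007 + (-6 + 4)²)/(2174 + B(-64)) = (-1007 + (-6 + 4)²)/(2174 - 64*(-5 - 64)) = (-1007 + (-2)²)/(2174 - 64*(-69)) = (-1007 + 4)/(2174 + 4416) = -1003/6590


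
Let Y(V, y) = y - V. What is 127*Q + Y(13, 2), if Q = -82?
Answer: -10425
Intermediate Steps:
127*Q + Y(13, 2) = 127*(-82) + (2 - 1*13) = -10414 + (2 - 13) = -10414 - 11 = -10425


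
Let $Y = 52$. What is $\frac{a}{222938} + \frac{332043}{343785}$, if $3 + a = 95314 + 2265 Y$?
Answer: $\frac{49094163923}{25547580110} \approx 1.9217$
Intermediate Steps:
$a = 213091$ ($a = -3 + \left(95314 + 2265 \cdot 52\right) = -3 + \left(95314 + 117780\right) = -3 + 213094 = 213091$)
$\frac{a}{222938} + \frac{332043}{343785} = \frac{213091}{222938} + \frac{332043}{343785} = 213091 \cdot \frac{1}{222938} + 332043 \cdot \frac{1}{343785} = \frac{213091}{222938} + \frac{110681}{114595} = \frac{49094163923}{25547580110}$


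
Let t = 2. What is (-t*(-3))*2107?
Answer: 12642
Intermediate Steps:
(-t*(-3))*2107 = (-1*2*(-3))*2107 = -2*(-3)*2107 = 6*2107 = 12642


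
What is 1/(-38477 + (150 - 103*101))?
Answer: -1/48730 ≈ -2.0521e-5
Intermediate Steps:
1/(-38477 + (150 - 103*101)) = 1/(-38477 + (150 - 10403)) = 1/(-38477 - 10253) = 1/(-48730) = -1/48730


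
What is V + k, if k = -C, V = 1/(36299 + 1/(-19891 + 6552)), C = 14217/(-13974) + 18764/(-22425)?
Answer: 9377724552394267/5057662768883400 ≈ 1.8542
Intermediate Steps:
C = -193674787/104455650 (C = 14217*(-1/13974) + 18764*(-1/22425) = -4739/4658 - 18764/22425 = -193674787/104455650 ≈ -1.8541)
V = 13339/484192360 (V = 1/(36299 + 1/(-13339)) = 1/(36299 - 1/13339) = 1/(484192360/13339) = 13339/484192360 ≈ 2.7549e-5)
k = 193674787/104455650 (k = -1*(-193674787/104455650) = 193674787/104455650 ≈ 1.8541)
V + k = 13339/484192360 + 193674787/104455650 = 9377724552394267/5057662768883400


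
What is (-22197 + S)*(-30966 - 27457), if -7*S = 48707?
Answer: 11923316378/7 ≈ 1.7033e+9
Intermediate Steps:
S = -48707/7 (S = -⅐*48707 = -48707/7 ≈ -6958.1)
(-22197 + S)*(-30966 - 27457) = (-22197 - 48707/7)*(-30966 - 27457) = -204086/7*(-58423) = 11923316378/7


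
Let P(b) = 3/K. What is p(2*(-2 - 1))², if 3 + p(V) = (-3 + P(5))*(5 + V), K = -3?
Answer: 1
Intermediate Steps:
P(b) = -1 (P(b) = 3/(-3) = 3*(-⅓) = -1)
p(V) = -23 - 4*V (p(V) = -3 + (-3 - 1)*(5 + V) = -3 - 4*(5 + V) = -3 + (-20 - 4*V) = -23 - 4*V)
p(2*(-2 - 1))² = (-23 - 8*(-2 - 1))² = (-23 - 8*(-3))² = (-23 - 4*(-6))² = (-23 + 24)² = 1² = 1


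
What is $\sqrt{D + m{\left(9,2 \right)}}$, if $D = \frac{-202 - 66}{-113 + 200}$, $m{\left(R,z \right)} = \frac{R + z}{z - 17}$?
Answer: $\frac{i \sqrt{80185}}{145} \approx 1.9529 i$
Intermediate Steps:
$m{\left(R,z \right)} = \frac{R + z}{-17 + z}$
$D = - \frac{268}{87}$ ($D = \frac{-202 - 66}{87} = \left(-268\right) \frac{1}{87} = - \frac{268}{87} \approx -3.0805$)
$\sqrt{D + m{\left(9,2 \right)}} = \sqrt{- \frac{268}{87} + \frac{9 + 2}{-17 + 2}} = \sqrt{- \frac{268}{87} + \frac{1}{-15} \cdot 11} = \sqrt{- \frac{268}{87} - \frac{11}{15}} = \sqrt{- \frac{553}{145}} = \frac{i \sqrt{80185}}{145}$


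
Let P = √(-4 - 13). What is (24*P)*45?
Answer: 1080*I*√17 ≈ 4453.0*I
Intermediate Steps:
P = I*√17 (P = √(-17) = I*√17 ≈ 4.1231*I)
(24*P)*45 = (24*(I*√17))*45 = (24*I*√17)*45 = 1080*I*√17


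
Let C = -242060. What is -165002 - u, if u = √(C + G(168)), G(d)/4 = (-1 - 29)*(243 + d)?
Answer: -165002 - 2*I*√72845 ≈ -1.65e+5 - 539.8*I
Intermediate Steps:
G(d) = -29160 - 120*d (G(d) = 4*((-1 - 29)*(243 + d)) = 4*(-30*(243 + d)) = 4*(-7290 - 30*d) = -29160 - 120*d)
u = 2*I*√72845 (u = √(-242060 + (-29160 - 120*168)) = √(-242060 + (-29160 - 20160)) = √(-242060 - 49320) = √(-291380) = 2*I*√72845 ≈ 539.8*I)
-165002 - u = -165002 - 2*I*√72845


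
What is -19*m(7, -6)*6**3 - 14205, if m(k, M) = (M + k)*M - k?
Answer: 39147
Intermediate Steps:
m(k, M) = -k + M*(M + k) (m(k, M) = M*(M + k) - k = -k + M*(M + k))
-19*m(7, -6)*6**3 - 14205 = -19*((-6)**2 - 1*7 - 6*7)*6**3 - 14205 = -19*(36 - 7 - 42)*216 - 14205 = -19*(-13)*216 - 14205 = 247*216 - 14205 = 53352 - 14205 = 39147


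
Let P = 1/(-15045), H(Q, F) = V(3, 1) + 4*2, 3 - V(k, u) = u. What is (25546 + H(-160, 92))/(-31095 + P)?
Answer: -96122505/116956069 ≈ -0.82187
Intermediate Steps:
V(k, u) = 3 - u
H(Q, F) = 10 (H(Q, F) = (3 - 1*1) + 4*2 = (3 - 1) + 8 = 2 + 8 = 10)
P = -1/15045 ≈ -6.6467e-5
(25546 + H(-160, 92))/(-31095 + P) = (25546 + 10)/(-31095 - 1/15045) = 25556/(-467824276/15045) = 25556*(-15045/467824276) = -96122505/116956069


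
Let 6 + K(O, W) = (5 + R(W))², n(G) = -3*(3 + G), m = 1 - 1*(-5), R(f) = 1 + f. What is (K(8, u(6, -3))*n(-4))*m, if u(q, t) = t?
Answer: 54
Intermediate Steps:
m = 6 (m = 1 + 5 = 6)
n(G) = -9 - 3*G
K(O, W) = -6 + (6 + W)² (K(O, W) = -6 + (5 + (1 + W))² = -6 + (6 + W)²)
(K(8, u(6, -3))*n(-4))*m = ((-6 + (6 - 3)²)*(-9 - 3*(-4)))*6 = ((-6 + 3²)*(-9 + 12))*6 = ((-6 + 9)*3)*6 = (3*3)*6 = 9*6 = 54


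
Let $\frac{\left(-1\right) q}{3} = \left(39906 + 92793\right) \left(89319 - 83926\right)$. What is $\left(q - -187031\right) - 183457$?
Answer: $-2146933547$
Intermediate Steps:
$q = -2146937121$ ($q = - 3 \left(39906 + 92793\right) \left(89319 - 83926\right) = - 3 \cdot 132699 \cdot 5393 = \left(-3\right) 715645707 = -2146937121$)
$\left(q - -187031\right) - 183457 = \left(-2146937121 - -187031\right) - 183457 = \left(-2146937121 + 187031\right) - 183457 = -2146750090 - 183457 = -2146933547$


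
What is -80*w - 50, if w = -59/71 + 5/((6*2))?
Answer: -3590/213 ≈ -16.854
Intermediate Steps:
w = -353/852 (w = -59*1/71 + 5/12 = -59/71 + 5*(1/12) = -59/71 + 5/12 = -353/852 ≈ -0.41432)
-80*w - 50 = -80*(-353/852) - 50 = 7060/213 - 50 = -3590/213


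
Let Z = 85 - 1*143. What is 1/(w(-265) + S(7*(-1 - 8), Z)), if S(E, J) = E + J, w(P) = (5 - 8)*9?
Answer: -1/148 ≈ -0.0067568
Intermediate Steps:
w(P) = -27 (w(P) = -3*9 = -27)
Z = -58 (Z = 85 - 143 = -58)
1/(w(-265) + S(7*(-1 - 8), Z)) = 1/(-27 + (7*(-1 - 8) - 58)) = 1/(-27 + (7*(-9) - 58)) = 1/(-27 + (-63 - 58)) = 1/(-27 - 121) = 1/(-148) = -1/148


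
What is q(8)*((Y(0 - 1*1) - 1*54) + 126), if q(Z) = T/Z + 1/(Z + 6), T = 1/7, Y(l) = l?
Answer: 355/56 ≈ 6.3393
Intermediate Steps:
T = 1/7 ≈ 0.14286
q(Z) = 1/(6 + Z) + 1/(7*Z) (q(Z) = 1/(7*Z) + 1/(Z + 6) = 1/(7*Z) + 1/(6 + Z) = 1/(6 + Z) + 1/(7*Z))
q(8)*((Y(0 - 1*1) - 1*54) + 126) = ((2/7)*(3 + 4*8)/(8*(6 + 8)))*(((0 - 1*1) - 1*54) + 126) = ((2/7)*(1/8)*(3 + 32)/14)*(((0 - 1) - 54) + 126) = ((2/7)*(1/8)*(1/14)*35)*((-1 - 54) + 126) = 5*(-55 + 126)/56 = (5/56)*71 = 355/56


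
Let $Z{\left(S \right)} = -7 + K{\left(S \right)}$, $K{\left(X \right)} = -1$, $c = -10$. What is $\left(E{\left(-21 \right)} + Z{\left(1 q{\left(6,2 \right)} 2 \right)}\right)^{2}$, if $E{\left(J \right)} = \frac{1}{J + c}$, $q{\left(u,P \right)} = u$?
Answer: $\frac{62001}{961} \approx 64.517$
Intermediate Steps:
$E{\left(J \right)} = \frac{1}{-10 + J}$ ($E{\left(J \right)} = \frac{1}{J - 10} = \frac{1}{-10 + J}$)
$Z{\left(S \right)} = -8$ ($Z{\left(S \right)} = -7 - 1 = -8$)
$\left(E{\left(-21 \right)} + Z{\left(1 q{\left(6,2 \right)} 2 \right)}\right)^{2} = \left(\frac{1}{-10 - 21} - 8\right)^{2} = \left(\frac{1}{-31} - 8\right)^{2} = \left(- \frac{1}{31} - 8\right)^{2} = \left(- \frac{249}{31}\right)^{2} = \frac{62001}{961}$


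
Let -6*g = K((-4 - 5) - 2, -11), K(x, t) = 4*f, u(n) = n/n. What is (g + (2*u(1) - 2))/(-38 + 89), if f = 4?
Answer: -8/153 ≈ -0.052288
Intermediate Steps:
u(n) = 1
K(x, t) = 16 (K(x, t) = 4*4 = 16)
g = -8/3 (g = -⅙*16 = -8/3 ≈ -2.6667)
(g + (2*u(1) - 2))/(-38 + 89) = (-8/3 + (2*1 - 2))/(-38 + 89) = (-8/3 + (2 - 2))/51 = (-8/3 + 0)/51 = (1/51)*(-8/3) = -8/153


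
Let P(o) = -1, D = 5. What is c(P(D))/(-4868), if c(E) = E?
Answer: 1/4868 ≈ 0.00020542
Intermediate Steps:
c(P(D))/(-4868) = -1/(-4868) = -1*(-1/4868) = 1/4868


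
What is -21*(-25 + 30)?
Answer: -105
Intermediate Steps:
-21*(-25 + 30) = -21*5 = -105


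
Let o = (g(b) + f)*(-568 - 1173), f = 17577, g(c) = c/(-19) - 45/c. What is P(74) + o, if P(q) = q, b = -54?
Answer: -3489298541/114 ≈ -3.0608e+7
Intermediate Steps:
g(c) = -45/c - c/19 (g(c) = c*(-1/19) - 45/c = -c/19 - 45/c = -45/c - c/19)
o = -3489306977/114 (o = ((-45/(-54) - 1/19*(-54)) + 17577)*(-568 - 1173) = ((-45*(-1/54) + 54/19) + 17577)*(-1741) = ((⅚ + 54/19) + 17577)*(-1741) = (419/114 + 17577)*(-1741) = (2004197/114)*(-1741) = -3489306977/114 ≈ -3.0608e+7)
P(74) + o = 74 - 3489306977/114 = -3489298541/114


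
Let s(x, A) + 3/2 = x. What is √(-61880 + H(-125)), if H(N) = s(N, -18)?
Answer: I*√248026/2 ≈ 249.01*I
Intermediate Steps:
s(x, A) = -3/2 + x
H(N) = -3/2 + N
√(-61880 + H(-125)) = √(-61880 + (-3/2 - 125)) = √(-61880 - 253/2) = √(-124013/2) = I*√248026/2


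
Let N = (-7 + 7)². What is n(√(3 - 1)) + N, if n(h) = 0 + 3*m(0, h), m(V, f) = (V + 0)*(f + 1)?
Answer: 0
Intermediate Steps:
m(V, f) = V*(1 + f)
n(h) = 0 (n(h) = 0 + 3*(0*(1 + h)) = 0 + 3*0 = 0 + 0 = 0)
N = 0 (N = 0² = 0)
n(√(3 - 1)) + N = 0 + 0 = 0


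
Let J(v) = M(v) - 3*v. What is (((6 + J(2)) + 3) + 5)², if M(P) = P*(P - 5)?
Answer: 4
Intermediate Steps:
M(P) = P*(-5 + P)
J(v) = -3*v + v*(-5 + v) (J(v) = v*(-5 + v) - 3*v = -3*v + v*(-5 + v))
(((6 + J(2)) + 3) + 5)² = (((6 + 2*(-8 + 2)) + 3) + 5)² = (((6 + 2*(-6)) + 3) + 5)² = (((6 - 12) + 3) + 5)² = ((-6 + 3) + 5)² = (-3 + 5)² = 2² = 4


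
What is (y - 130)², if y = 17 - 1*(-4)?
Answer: 11881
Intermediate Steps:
y = 21 (y = 17 + 4 = 21)
(y - 130)² = (21 - 130)² = (-109)² = 11881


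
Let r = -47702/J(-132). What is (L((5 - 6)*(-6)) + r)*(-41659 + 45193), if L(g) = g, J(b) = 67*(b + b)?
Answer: 45302935/1474 ≈ 30735.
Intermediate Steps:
J(b) = 134*b (J(b) = 67*(2*b) = 134*b)
r = 23851/8844 (r = -47702/(134*(-132)) = -47702/(-17688) = -47702*(-1/17688) = 23851/8844 ≈ 2.6969)
(L((5 - 6)*(-6)) + r)*(-41659 + 45193) = ((5 - 6)*(-6) + 23851/8844)*(-41659 + 45193) = (-1*(-6) + 23851/8844)*3534 = (6 + 23851/8844)*3534 = (76915/8844)*3534 = 45302935/1474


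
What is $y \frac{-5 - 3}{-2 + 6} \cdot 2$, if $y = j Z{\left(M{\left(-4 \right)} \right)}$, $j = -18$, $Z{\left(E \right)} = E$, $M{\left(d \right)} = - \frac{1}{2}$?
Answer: $-36$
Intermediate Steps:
$M{\left(d \right)} = - \frac{1}{2}$ ($M{\left(d \right)} = \left(-1\right) \frac{1}{2} = - \frac{1}{2}$)
$y = 9$ ($y = \left(-18\right) \left(- \frac{1}{2}\right) = 9$)
$y \frac{-5 - 3}{-2 + 6} \cdot 2 = 9 \frac{-5 - 3}{-2 + 6} \cdot 2 = 9 - \frac{8}{4} \cdot 2 = 9 \left(-8\right) \frac{1}{4} \cdot 2 = 9 \left(\left(-2\right) 2\right) = 9 \left(-4\right) = -36$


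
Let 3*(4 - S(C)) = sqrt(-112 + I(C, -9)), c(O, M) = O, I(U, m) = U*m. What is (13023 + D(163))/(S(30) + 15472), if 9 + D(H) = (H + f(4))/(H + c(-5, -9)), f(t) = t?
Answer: 71605173159/85144602857 + 6169137*I*sqrt(382)/340578411428 ≈ 0.84098 + 0.00035403*I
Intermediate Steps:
S(C) = 4 - sqrt(-112 - 9*C)/3 (S(C) = 4 - sqrt(-112 + C*(-9))/3 = 4 - sqrt(-112 - 9*C)/3)
D(H) = -9 + (4 + H)/(-5 + H) (D(H) = -9 + (H + 4)/(H - 5) = -9 + (4 + H)/(-5 + H))
(13023 + D(163))/(S(30) + 15472) = (13023 + (49 - 8*163)/(-5 + 163))/((4 - sqrt(-112 - 9*30)/3) + 15472) = (13023 + (49 - 1304)/158)/((4 - sqrt(-112 - 270)/3) + 15472) = (13023 + (1/158)*(-1255))/((4 - I*sqrt(382)/3) + 15472) = (13023 - 1255/158)/((4 - I*sqrt(382)/3) + 15472) = 2056379/(158*((4 - I*sqrt(382)/3) + 15472)) = 2056379/(158*(15476 - I*sqrt(382)/3))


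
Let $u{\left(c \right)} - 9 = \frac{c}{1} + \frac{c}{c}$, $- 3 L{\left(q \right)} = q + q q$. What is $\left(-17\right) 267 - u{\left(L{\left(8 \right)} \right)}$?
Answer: $-4525$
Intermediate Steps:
$L{\left(q \right)} = - \frac{q}{3} - \frac{q^{2}}{3}$ ($L{\left(q \right)} = - \frac{q + q q}{3} = - \frac{q + q^{2}}{3} = - \frac{q}{3} - \frac{q^{2}}{3}$)
$u{\left(c \right)} = 10 + c$ ($u{\left(c \right)} = 9 + \left(\frac{c}{1} + \frac{c}{c}\right) = 9 + \left(c 1 + 1\right) = 9 + \left(c + 1\right) = 9 + \left(1 + c\right) = 10 + c$)
$\left(-17\right) 267 - u{\left(L{\left(8 \right)} \right)} = \left(-17\right) 267 - \left(10 - \frac{8 \left(1 + 8\right)}{3}\right) = -4539 - \left(10 - \frac{8}{3} \cdot 9\right) = -4539 - \left(10 - 24\right) = -4539 - -14 = -4539 + 14 = -4525$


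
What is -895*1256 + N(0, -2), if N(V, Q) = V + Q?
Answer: -1124122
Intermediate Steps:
N(V, Q) = Q + V
-895*1256 + N(0, -2) = -895*1256 + (-2 + 0) = -1124120 - 2 = -1124122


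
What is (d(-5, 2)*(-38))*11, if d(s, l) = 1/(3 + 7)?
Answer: -209/5 ≈ -41.800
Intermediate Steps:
d(s, l) = 1/10
(d(-5, 2)*(-38))*11 = ((1/10)*(-38))*11 = -19/5*11 = -209/5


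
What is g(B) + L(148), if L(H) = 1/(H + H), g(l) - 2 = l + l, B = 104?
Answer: 62161/296 ≈ 210.00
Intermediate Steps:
g(l) = 2 + 2*l (g(l) = 2 + (l + l) = 2 + 2*l)
L(H) = 1/(2*H)
g(B) + L(148) = (2 + 2*104) + (½)/148 = (2 + 208) + (½)*(1/148) = 210 + 1/296 = 62161/296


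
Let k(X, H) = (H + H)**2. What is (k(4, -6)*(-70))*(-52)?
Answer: 524160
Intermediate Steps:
k(X, H) = 4*H**2 (k(X, H) = (2*H)**2 = 4*H**2)
(k(4, -6)*(-70))*(-52) = ((4*(-6)**2)*(-70))*(-52) = ((4*36)*(-70))*(-52) = (144*(-70))*(-52) = -10080*(-52) = 524160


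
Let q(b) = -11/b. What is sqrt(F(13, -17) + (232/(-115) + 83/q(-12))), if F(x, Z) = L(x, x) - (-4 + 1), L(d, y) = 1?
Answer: 2*sqrt(37016430)/1265 ≈ 9.6192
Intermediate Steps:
F(x, Z) = 4 (F(x, Z) = 1 - (-4 + 1) = 1 - 1*(-3) = 1 + 3 = 4)
sqrt(F(13, -17) + (232/(-115) + 83/q(-12))) = sqrt(4 + (232/(-115) + 83/((-11/(-12))))) = sqrt(4 + (232*(-1/115) + 83/((-11*(-1/12))))) = sqrt(4 + (-232/115 + 83/(11/12))) = sqrt(4 + (-232/115 + 83*(12/11))) = sqrt(4 + (-232/115 + 996/11)) = sqrt(4 + 111988/1265) = sqrt(117048/1265) = 2*sqrt(37016430)/1265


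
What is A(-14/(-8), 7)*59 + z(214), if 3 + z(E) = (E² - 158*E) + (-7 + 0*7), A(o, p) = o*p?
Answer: 50787/4 ≈ 12697.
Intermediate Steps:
z(E) = -10 + E² - 158*E (z(E) = -3 + ((E² - 158*E) + (-7 + 0*7)) = -3 + ((E² - 158*E) + (-7 + 0)) = -3 + ((E² - 158*E) - 7) = -3 + (-7 + E² - 158*E) = -10 + E² - 158*E)
A(-14/(-8), 7)*59 + z(214) = (-14/(-8)*7)*59 + (-10 + 214² - 158*214) = (-14*(-⅛)*7)*59 + (-10 + 45796 - 33812) = ((7/4)*7)*59 + 11974 = (49/4)*59 + 11974 = 2891/4 + 11974 = 50787/4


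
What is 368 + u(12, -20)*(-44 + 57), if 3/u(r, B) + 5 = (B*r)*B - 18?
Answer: 1757975/4777 ≈ 368.01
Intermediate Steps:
u(r, B) = 3/(-23 + r*B**2) (u(r, B) = 3/(-5 + ((B*r)*B - 18)) = 3/(-5 + (r*B**2 - 18)) = 3/(-5 + (-18 + r*B**2)) = 3/(-23 + r*B**2))
368 + u(12, -20)*(-44 + 57) = 368 + (3/(-23 + 12*(-20)**2))*(-44 + 57) = 368 + (3/(-23 + 12*400))*13 = 368 + (3/(-23 + 4800))*13 = 368 + (3/4777)*13 = 368 + 39/4777 = 1757975/4777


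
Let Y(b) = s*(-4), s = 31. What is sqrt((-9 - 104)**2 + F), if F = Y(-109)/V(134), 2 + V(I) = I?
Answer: sqrt(13904418)/33 ≈ 113.00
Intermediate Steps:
V(I) = -2 + I
Y(b) = -124 (Y(b) = 31*(-4) = -124)
F = -31/33 (F = -124/(-2 + 134) = -124/132 = -124*1/132 = -31/33 ≈ -0.93939)
sqrt((-9 - 104)**2 + F) = sqrt((-9 - 104)**2 - 31/33) = sqrt((-113)**2 - 31/33) = sqrt(12769 - 31/33) = sqrt(421346/33) = sqrt(13904418)/33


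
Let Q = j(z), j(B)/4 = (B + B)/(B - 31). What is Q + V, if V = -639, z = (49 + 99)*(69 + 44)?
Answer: -10533035/16693 ≈ -630.99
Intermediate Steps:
z = 16724 (z = 148*113 = 16724)
j(B) = 8*B/(-31 + B) (j(B) = 4*((B + B)/(B - 31)) = 4*((2*B)/(-31 + B)) = 4*(2*B/(-31 + B)) = 8*B/(-31 + B))
Q = 133792/16693 (Q = 8*16724/(-31 + 16724) = 8*16724/16693 = 8*16724*(1/16693) = 133792/16693 ≈ 8.0149)
Q + V = 133792/16693 - 639 = -10533035/16693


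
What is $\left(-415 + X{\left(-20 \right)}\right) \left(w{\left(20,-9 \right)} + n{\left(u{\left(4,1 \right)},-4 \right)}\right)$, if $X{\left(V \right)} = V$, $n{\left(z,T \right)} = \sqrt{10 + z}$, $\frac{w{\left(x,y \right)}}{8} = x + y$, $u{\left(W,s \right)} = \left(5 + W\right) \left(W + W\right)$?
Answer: $-38280 - 435 \sqrt{82} \approx -42219.0$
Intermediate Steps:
$u{\left(W,s \right)} = 2 W \left(5 + W\right)$ ($u{\left(W,s \right)} = \left(5 + W\right) 2 W = 2 W \left(5 + W\right)$)
$w{\left(x,y \right)} = 8 x + 8 y$ ($w{\left(x,y \right)} = 8 \left(x + y\right) = 8 x + 8 y$)
$\left(-415 + X{\left(-20 \right)}\right) \left(w{\left(20,-9 \right)} + n{\left(u{\left(4,1 \right)},-4 \right)}\right) = \left(-415 - 20\right) \left(\left(8 \cdot 20 + 8 \left(-9\right)\right) + \sqrt{10 + 2 \cdot 4 \left(5 + 4\right)}\right) = - 435 \left(\left(160 - 72\right) + \sqrt{10 + 2 \cdot 4 \cdot 9}\right) = - 435 \left(88 + \sqrt{10 + 72}\right) = - 435 \left(88 + \sqrt{82}\right) = -38280 - 435 \sqrt{82}$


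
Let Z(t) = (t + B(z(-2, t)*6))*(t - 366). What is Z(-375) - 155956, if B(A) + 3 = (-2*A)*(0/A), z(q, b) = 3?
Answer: 124142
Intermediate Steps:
B(A) = -3 (B(A) = -3 + (-2*A)*(0/A) = -3 - 2*A*0 = -3 + 0 = -3)
Z(t) = (-366 + t)*(-3 + t) (Z(t) = (t - 3)*(t - 366) = (-3 + t)*(-366 + t) = (-366 + t)*(-3 + t))
Z(-375) - 155956 = (1098 + (-375)² - 369*(-375)) - 155956 = (1098 + 140625 + 138375) - 155956 = 280098 - 155956 = 124142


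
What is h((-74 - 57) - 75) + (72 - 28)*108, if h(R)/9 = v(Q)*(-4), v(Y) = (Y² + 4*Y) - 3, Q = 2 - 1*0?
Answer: 4428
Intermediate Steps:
Q = 2 (Q = 2 + 0 = 2)
v(Y) = -3 + Y² + 4*Y
h(R) = -324 (h(R) = 9*((-3 + 2² + 4*2)*(-4)) = 9*((-3 + 4 + 8)*(-4)) = 9*(9*(-4)) = 9*(-36) = -324)
h((-74 - 57) - 75) + (72 - 28)*108 = -324 + (72 - 28)*108 = -324 + 44*108 = -324 + 4752 = 4428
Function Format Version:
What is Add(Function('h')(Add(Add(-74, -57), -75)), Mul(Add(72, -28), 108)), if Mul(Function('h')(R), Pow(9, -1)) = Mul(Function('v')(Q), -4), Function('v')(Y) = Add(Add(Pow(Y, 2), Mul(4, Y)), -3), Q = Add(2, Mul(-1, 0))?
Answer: 4428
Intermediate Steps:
Q = 2 (Q = Add(2, 0) = 2)
Function('v')(Y) = Add(-3, Pow(Y, 2), Mul(4, Y))
Function('h')(R) = -324 (Function('h')(R) = Mul(9, Mul(Add(-3, Pow(2, 2), Mul(4, 2)), -4)) = Mul(9, Mul(Add(-3, 4, 8), -4)) = Mul(9, Mul(9, -4)) = Mul(9, -36) = -324)
Add(Function('h')(Add(Add(-74, -57), -75)), Mul(Add(72, -28), 108)) = Add(-324, Mul(Add(72, -28), 108)) = Add(-324, Mul(44, 108)) = Add(-324, 4752) = 4428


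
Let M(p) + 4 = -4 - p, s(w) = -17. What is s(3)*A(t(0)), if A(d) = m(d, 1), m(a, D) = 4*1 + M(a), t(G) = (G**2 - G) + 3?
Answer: 119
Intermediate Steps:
t(G) = 3 + G**2 - G
M(p) = -8 - p (M(p) = -4 + (-4 - p) = -8 - p)
m(a, D) = -4 - a (m(a, D) = 4*1 + (-8 - a) = 4 + (-8 - a) = -4 - a)
A(d) = -4 - d
s(3)*A(t(0)) = -17*(-4 - (3 + 0**2 - 1*0)) = -17*(-4 - (3 + 0 + 0)) = -17*(-4 - 1*3) = -17*(-4 - 3) = -17*(-7) = 119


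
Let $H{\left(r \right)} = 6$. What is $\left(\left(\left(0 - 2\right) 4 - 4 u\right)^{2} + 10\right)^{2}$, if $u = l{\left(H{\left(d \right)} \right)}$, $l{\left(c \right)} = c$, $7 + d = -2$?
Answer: $1069156$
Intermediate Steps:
$d = -9$ ($d = -7 - 2 = -9$)
$u = 6$
$\left(\left(\left(0 - 2\right) 4 - 4 u\right)^{2} + 10\right)^{2} = \left(\left(\left(0 - 2\right) 4 - 24\right)^{2} + 10\right)^{2} = \left(\left(\left(-2\right) 4 - 24\right)^{2} + 10\right)^{2} = \left(\left(-8 - 24\right)^{2} + 10\right)^{2} = \left(\left(-32\right)^{2} + 10\right)^{2} = \left(1024 + 10\right)^{2} = 1034^{2} = 1069156$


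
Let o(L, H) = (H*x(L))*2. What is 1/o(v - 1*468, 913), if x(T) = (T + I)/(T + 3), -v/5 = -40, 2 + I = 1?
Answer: 265/491194 ≈ 0.00053950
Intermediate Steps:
I = -1 (I = -2 + 1 = -1)
v = 200 (v = -5*(-40) = 200)
x(T) = (-1 + T)/(3 + T) (x(T) = (T - 1)/(T + 3) = (-1 + T)/(3 + T))
o(L, H) = 2*H*(-1 + L)/(3 + L) (o(L, H) = (H*((-1 + L)/(3 + L)))*2 = (H*(-1 + L)/(3 + L))*2 = 2*H*(-1 + L)/(3 + L))
1/o(v - 1*468, 913) = 1/(2*913*(-1 + (200 - 1*468))/(3 + (200 - 1*468))) = 1/(2*913*(-1 + (200 - 468))/(3 + (200 - 468))) = 1/(2*913*(-1 - 268)/(3 - 268)) = 1/(2*913*(-269)/(-265)) = 1/(2*913*(-1/265)*(-269)) = 1/(491194/265) = 265/491194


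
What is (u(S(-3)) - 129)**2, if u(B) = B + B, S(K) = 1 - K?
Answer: 14641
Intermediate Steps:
u(B) = 2*B
(u(S(-3)) - 129)**2 = (2*(1 - 1*(-3)) - 129)**2 = (2*(1 + 3) - 129)**2 = (2*4 - 129)**2 = (8 - 129)**2 = (-121)**2 = 14641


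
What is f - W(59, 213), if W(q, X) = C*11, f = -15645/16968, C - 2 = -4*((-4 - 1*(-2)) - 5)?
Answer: -267385/808 ≈ -330.92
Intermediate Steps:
C = 30 (C = 2 - 4*((-4 - 1*(-2)) - 5) = 2 - 4*((-4 + 2) - 5) = 2 - 4*(-2 - 5) = 2 - 4*(-7) = 2 + 28 = 30)
f = -745/808 (f = -15645*1/16968 = -745/808 ≈ -0.92203)
W(q, X) = 330 (W(q, X) = 30*11 = 330)
f - W(59, 213) = -745/808 - 1*330 = -745/808 - 330 = -267385/808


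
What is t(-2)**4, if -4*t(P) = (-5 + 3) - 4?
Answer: 81/16 ≈ 5.0625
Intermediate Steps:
t(P) = 3/2 (t(P) = -((-5 + 3) - 4)/4 = -(-2 - 4)/4 = -1/4*(-6) = 3/2)
t(-2)**4 = (3/2)**4 = 81/16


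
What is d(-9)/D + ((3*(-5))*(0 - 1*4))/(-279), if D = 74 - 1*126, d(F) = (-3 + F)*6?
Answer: 1414/1209 ≈ 1.1696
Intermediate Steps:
d(F) = -18 + 6*F
D = -52 (D = 74 - 126 = -52)
d(-9)/D + ((3*(-5))*(0 - 1*4))/(-279) = (-18 + 6*(-9))/(-52) + ((3*(-5))*(0 - 1*4))/(-279) = (-18 - 54)*(-1/52) - 15*(0 - 4)*(-1/279) = -72*(-1/52) - 15*(-4)*(-1/279) = 18/13 + 60*(-1/279) = 18/13 - 20/93 = 1414/1209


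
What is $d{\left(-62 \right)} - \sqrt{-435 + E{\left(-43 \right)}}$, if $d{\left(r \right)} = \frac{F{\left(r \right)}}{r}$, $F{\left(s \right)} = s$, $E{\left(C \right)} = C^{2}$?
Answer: $1 - \sqrt{1414} \approx -36.603$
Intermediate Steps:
$d{\left(r \right)} = 1$ ($d{\left(r \right)} = \frac{r}{r} = 1$)
$d{\left(-62 \right)} - \sqrt{-435 + E{\left(-43 \right)}} = 1 - \sqrt{-435 + \left(-43\right)^{2}} = 1 - \sqrt{-435 + 1849} = 1 - \sqrt{1414}$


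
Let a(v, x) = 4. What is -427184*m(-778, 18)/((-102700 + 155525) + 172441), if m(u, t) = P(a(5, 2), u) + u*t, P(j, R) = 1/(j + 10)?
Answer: 20937889780/788431 ≈ 26556.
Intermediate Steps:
P(j, R) = 1/(10 + j)
m(u, t) = 1/14 + t*u (m(u, t) = 1/(10 + 4) + u*t = 1/14 + t*u)
-427184*m(-778, 18)/((-102700 + 155525) + 172441) = -427184*(1/14 + 18*(-778))/((-102700 + 155525) + 172441) = -427184*(1/14 - 14004)/(52825 + 172441) = -427184/(225266/(-196055/14)) = -427184/(225266*(-14/196055)) = -427184/(-3153724/196055) = -427184*(-196055/3153724) = 20937889780/788431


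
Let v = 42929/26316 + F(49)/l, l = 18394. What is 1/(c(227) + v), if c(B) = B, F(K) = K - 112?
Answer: 14236956/3254964839 ≈ 0.0043739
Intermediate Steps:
F(K) = -112 + K
v = 23175827/14236956 (v = 42929/26316 + (-112 + 49)/18394 = 42929*(1/26316) - 63*1/18394 = 42929/26316 - 63/18394 = 23175827/14236956 ≈ 1.6279)
1/(c(227) + v) = 1/(227 + 23175827/14236956) = 1/(3254964839/14236956) = 14236956/3254964839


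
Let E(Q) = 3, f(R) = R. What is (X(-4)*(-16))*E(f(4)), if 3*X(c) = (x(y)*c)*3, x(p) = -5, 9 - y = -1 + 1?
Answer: -960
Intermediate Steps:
y = 9 (y = 9 - (-1 + 1) = 9 - 1*0 = 9 + 0 = 9)
X(c) = -5*c (X(c) = (-5*c*3)/3 = (-15*c)/3 = -5*c)
(X(-4)*(-16))*E(f(4)) = (-5*(-4)*(-16))*3 = (20*(-16))*3 = -320*3 = -960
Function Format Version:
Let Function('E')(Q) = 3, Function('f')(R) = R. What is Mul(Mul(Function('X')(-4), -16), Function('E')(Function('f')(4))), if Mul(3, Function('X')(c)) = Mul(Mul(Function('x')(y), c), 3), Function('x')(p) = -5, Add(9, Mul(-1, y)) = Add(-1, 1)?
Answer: -960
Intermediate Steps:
y = 9 (y = Add(9, Mul(-1, Add(-1, 1))) = Add(9, Mul(-1, 0)) = Add(9, 0) = 9)
Function('X')(c) = Mul(-5, c) (Function('X')(c) = Mul(Rational(1, 3), Mul(Mul(-5, c), 3)) = Mul(Rational(1, 3), Mul(-15, c)) = Mul(-5, c))
Mul(Mul(Function('X')(-4), -16), Function('E')(Function('f')(4))) = Mul(Mul(Mul(-5, -4), -16), 3) = Mul(Mul(20, -16), 3) = Mul(-320, 3) = -960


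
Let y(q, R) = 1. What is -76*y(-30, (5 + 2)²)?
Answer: -76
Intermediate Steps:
-76*y(-30, (5 + 2)²) = -76*1 = -76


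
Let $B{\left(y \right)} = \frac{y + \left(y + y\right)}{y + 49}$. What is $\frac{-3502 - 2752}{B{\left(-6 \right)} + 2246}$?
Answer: $- \frac{134461}{48280} \approx -2.785$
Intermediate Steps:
$B{\left(y \right)} = \frac{3 y}{49 + y}$ ($B{\left(y \right)} = \frac{y + 2 y}{49 + y} = \frac{3 y}{49 + y}$)
$\frac{-3502 - 2752}{B{\left(-6 \right)} + 2246} = \frac{-3502 - 2752}{3 \left(-6\right) \frac{1}{49 - 6} + 2246} = - \frac{6254}{3 \left(-6\right) \frac{1}{43} + 2246} = - \frac{6254}{- \frac{18}{43} + 2246} = - \frac{6254}{\frac{96560}{43}} = \left(-6254\right) \frac{43}{96560} = - \frac{134461}{48280}$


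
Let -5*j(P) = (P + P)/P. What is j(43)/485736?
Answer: -1/1214340 ≈ -8.2349e-7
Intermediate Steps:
j(P) = -⅖ (j(P) = -(P + P)/(5*P) = -2*P/(5*P) = -⅕*2 = -⅖)
j(43)/485736 = -⅖/485736 = -⅖*1/485736 = -1/1214340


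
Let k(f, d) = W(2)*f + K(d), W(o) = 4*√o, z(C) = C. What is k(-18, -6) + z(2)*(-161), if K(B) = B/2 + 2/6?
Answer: -974/3 - 72*√2 ≈ -426.49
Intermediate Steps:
K(B) = ⅓ + B/2 (K(B) = B*(½) + 2*(⅙) = B/2 + ⅓ = ⅓ + B/2)
k(f, d) = ⅓ + d/2 + 4*f*√2 (k(f, d) = (4*√2)*f + (⅓ + d/2) = 4*f*√2 + (⅓ + d/2) = ⅓ + d/2 + 4*f*√2)
k(-18, -6) + z(2)*(-161) = (⅓ + (½)*(-6) + 4*(-18)*√2) + 2*(-161) = (⅓ - 3 - 72*√2) - 322 = (-8/3 - 72*√2) - 322 = -974/3 - 72*√2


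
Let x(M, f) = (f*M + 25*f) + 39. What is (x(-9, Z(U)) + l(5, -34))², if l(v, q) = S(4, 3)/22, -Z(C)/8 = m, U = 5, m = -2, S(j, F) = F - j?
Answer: 42107121/484 ≈ 86998.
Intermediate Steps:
Z(C) = 16 (Z(C) = -8*(-2) = 16)
x(M, f) = 39 + 25*f + M*f (x(M, f) = (M*f + 25*f) + 39 = (25*f + M*f) + 39 = 39 + 25*f + M*f)
l(v, q) = -1/22 (l(v, q) = (3 - 1*4)/22 = (3 - 4)*(1/22) = -1*1/22 = -1/22)
(x(-9, Z(U)) + l(5, -34))² = ((39 + 25*16 - 9*16) - 1/22)² = ((39 + 400 - 144) - 1/22)² = (295 - 1/22)² = (6489/22)² = 42107121/484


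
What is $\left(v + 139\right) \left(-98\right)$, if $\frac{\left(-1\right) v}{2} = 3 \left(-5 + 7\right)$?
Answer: $-12446$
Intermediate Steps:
$v = -12$ ($v = - 2 \cdot 3 \left(-5 + 7\right) = - 2 \cdot 3 \cdot 2 = \left(-2\right) 6 = -12$)
$\left(v + 139\right) \left(-98\right) = \left(-12 + 139\right) \left(-98\right) = 127 \left(-98\right) = -12446$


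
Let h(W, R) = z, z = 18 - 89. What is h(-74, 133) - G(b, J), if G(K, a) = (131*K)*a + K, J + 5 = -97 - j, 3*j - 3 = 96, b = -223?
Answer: -3943603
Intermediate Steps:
j = 33 (j = 1 + (⅓)*96 = 1 + 32 = 33)
J = -135 (J = -5 + (-97 - 1*33) = -5 + (-97 - 33) = -5 - 130 = -135)
G(K, a) = K + 131*K*a (G(K, a) = 131*K*a + K = K + 131*K*a)
z = -71
h(W, R) = -71
h(-74, 133) - G(b, J) = -71 - (-223)*(1 + 131*(-135)) = -71 - (-223)*(1 - 17685) = -71 - (-223)*(-17684) = -71 - 1*3943532 = -71 - 3943532 = -3943603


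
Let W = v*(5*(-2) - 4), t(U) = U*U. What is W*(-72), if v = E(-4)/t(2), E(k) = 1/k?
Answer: -63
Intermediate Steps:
t(U) = U²
v = -1/16 (v = 1/((-4)*(2²)) = -¼/4 = -¼*¼ = -1/16 ≈ -0.062500)
W = 7/8 (W = -(5*(-2) - 4)/16 = -(-10 - 4)/16 = -1/16*(-14) = 7/8 ≈ 0.87500)
W*(-72) = (7/8)*(-72) = -63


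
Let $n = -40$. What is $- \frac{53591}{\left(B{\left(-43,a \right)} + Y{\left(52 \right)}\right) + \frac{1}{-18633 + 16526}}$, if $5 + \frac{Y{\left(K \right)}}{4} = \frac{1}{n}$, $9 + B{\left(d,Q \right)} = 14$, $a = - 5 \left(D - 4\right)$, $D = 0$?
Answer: $\frac{1129162370}{318167} \approx 3549.0$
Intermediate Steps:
$a = 20$ ($a = - 5 \left(0 - 4\right) = \left(-5\right) \left(-4\right) = 20$)
$B{\left(d,Q \right)} = 5$ ($B{\left(d,Q \right)} = -9 + 14 = 5$)
$Y{\left(K \right)} = - \frac{201}{10}$ ($Y{\left(K \right)} = -20 + \frac{4}{-40} = -20 + 4 \left(- \frac{1}{40}\right) = -20 - \frac{1}{10} = - \frac{201}{10}$)
$- \frac{53591}{\left(B{\left(-43,a \right)} + Y{\left(52 \right)}\right) + \frac{1}{-18633 + 16526}} = - \frac{53591}{\left(5 - \frac{201}{10}\right) + \frac{1}{-18633 + 16526}} = - \frac{53591}{- \frac{151}{10} + \frac{1}{-2107}} = - \frac{53591}{- \frac{151}{10} - \frac{1}{2107}} = - \frac{53591}{- \frac{318167}{21070}} = \left(-53591\right) \left(- \frac{21070}{318167}\right) = \frac{1129162370}{318167}$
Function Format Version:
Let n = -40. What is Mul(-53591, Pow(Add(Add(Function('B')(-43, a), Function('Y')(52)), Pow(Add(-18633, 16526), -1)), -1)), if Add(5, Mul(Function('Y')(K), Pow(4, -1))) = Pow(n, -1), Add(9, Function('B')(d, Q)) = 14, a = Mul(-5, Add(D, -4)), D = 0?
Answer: Rational(1129162370, 318167) ≈ 3549.0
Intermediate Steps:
a = 20 (a = Mul(-5, Add(0, -4)) = Mul(-5, -4) = 20)
Function('B')(d, Q) = 5 (Function('B')(d, Q) = Add(-9, 14) = 5)
Function('Y')(K) = Rational(-201, 10) (Function('Y')(K) = Add(-20, Mul(4, Pow(-40, -1))) = Add(-20, Mul(4, Rational(-1, 40))) = Add(-20, Rational(-1, 10)) = Rational(-201, 10))
Mul(-53591, Pow(Add(Add(Function('B')(-43, a), Function('Y')(52)), Pow(Add(-18633, 16526), -1)), -1)) = Mul(-53591, Pow(Add(Add(5, Rational(-201, 10)), Pow(Add(-18633, 16526), -1)), -1)) = Mul(-53591, Pow(Add(Rational(-151, 10), Pow(-2107, -1)), -1)) = Mul(-53591, Pow(Add(Rational(-151, 10), Rational(-1, 2107)), -1)) = Mul(-53591, Pow(Rational(-318167, 21070), -1)) = Mul(-53591, Rational(-21070, 318167)) = Rational(1129162370, 318167)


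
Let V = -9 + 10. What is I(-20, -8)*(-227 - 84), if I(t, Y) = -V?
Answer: 311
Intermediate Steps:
V = 1
I(t, Y) = -1 (I(t, Y) = -1*1 = -1)
I(-20, -8)*(-227 - 84) = -(-227 - 84) = -1*(-311) = 311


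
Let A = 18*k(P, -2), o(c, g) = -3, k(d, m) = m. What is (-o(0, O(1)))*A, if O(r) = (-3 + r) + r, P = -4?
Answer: -108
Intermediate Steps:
O(r) = -3 + 2*r
A = -36 (A = 18*(-2) = -36)
(-o(0, O(1)))*A = -1*(-3)*(-36) = 3*(-36) = -108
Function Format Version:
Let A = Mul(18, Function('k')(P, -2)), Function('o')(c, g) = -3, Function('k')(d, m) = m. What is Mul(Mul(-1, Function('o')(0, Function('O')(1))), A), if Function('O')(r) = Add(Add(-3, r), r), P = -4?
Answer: -108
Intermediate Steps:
Function('O')(r) = Add(-3, Mul(2, r))
A = -36 (A = Mul(18, -2) = -36)
Mul(Mul(-1, Function('o')(0, Function('O')(1))), A) = Mul(Mul(-1, -3), -36) = Mul(3, -36) = -108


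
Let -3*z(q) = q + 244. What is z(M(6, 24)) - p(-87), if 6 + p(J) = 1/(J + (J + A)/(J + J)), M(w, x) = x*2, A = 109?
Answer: -2076659/22740 ≈ -91.322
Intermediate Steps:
M(w, x) = 2*x
p(J) = -6 + 1/(J + (109 + J)/(2*J)) (p(J) = -6 + 1/(J + (J + 109)/(J + J)) = -6 + 1/(J + (109 + J)/((2*J))) = -6 + 1/(J + (109 + J)*(1/(2*J))) = -6 + 1/(J + (109 + J)/(2*J)))
z(q) = -244/3 - q/3 (z(q) = -(q + 244)/3 = -(244 + q)/3 = -244/3 - q/3)
z(M(6, 24)) - p(-87) = (-244/3 - 2*24/3) - 2*(-327 - 6*(-87)² - 2*(-87))/(109 - 87 + 2*(-87)²) = (-244/3 - ⅓*48) - 2*(-327 - 6*7569 + 174)/(109 - 87 + 2*7569) = (-244/3 - 16) - 2*(-327 - 45414 + 174)/(109 - 87 + 15138) = -292/3 - 2*(-45567)/15160 = -292/3 - 1*(-45567/7580) = -292/3 + 45567/7580 = -2076659/22740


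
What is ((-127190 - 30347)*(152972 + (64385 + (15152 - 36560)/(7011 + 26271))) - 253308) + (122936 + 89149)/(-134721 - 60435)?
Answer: -1372885883351541209/40093716 ≈ -3.4242e+10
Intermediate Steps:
((-127190 - 30347)*(152972 + (64385 + (15152 - 36560)/(7011 + 26271))) - 253308) + (122936 + 89149)/(-134721 - 60435) = (-157537*(152972 + (64385 - 21408/33282)) - 253308) + 212085/(-195156) = (-157537*(152972 + (64385 - 21408*1/33282)) - 253308) + 212085*(-1/195156) = (-157537*(152972 + (64385 - 3568/5547)) - 253308) - 7855/7228 = (-157537*(152972 + 357140027/5547) - 253308) - 7855/7228 = (-157537*1205675711/5547 - 253308) - 7855/7228 = (-189938534483807/5547 - 253308) - 7855/7228 = -189939939583283/5547 - 7855/7228 = -1372885883351541209/40093716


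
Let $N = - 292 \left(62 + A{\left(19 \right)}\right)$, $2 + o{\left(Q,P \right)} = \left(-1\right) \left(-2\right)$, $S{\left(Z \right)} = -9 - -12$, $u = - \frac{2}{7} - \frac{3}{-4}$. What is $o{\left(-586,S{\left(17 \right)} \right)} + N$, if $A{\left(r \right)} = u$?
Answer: $- \frac{127677}{7} \approx -18240.0$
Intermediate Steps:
$u = \frac{13}{28}$ ($u = \left(-2\right) \frac{1}{7} - - \frac{3}{4} = - \frac{2}{7} + \frac{3}{4} = \frac{13}{28} \approx 0.46429$)
$A{\left(r \right)} = \frac{13}{28}$
$S{\left(Z \right)} = 3$ ($S{\left(Z \right)} = -9 + 12 = 3$)
$o{\left(Q,P \right)} = 0$ ($o{\left(Q,P \right)} = -2 - -2 = -2 + 2 = 0$)
$N = - \frac{127677}{7}$ ($N = - 292 \left(62 + \frac{13}{28}\right) = \left(-292\right) \frac{1749}{28} = - \frac{127677}{7} \approx -18240.0$)
$o{\left(-586,S{\left(17 \right)} \right)} + N = 0 - \frac{127677}{7} = - \frac{127677}{7}$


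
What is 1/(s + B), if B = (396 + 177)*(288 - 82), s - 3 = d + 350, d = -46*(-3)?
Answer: 1/118529 ≈ 8.4367e-6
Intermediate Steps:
d = 138
s = 491 (s = 3 + (138 + 350) = 3 + 488 = 491)
B = 118038 (B = 573*206 = 118038)
1/(s + B) = 1/(491 + 118038) = 1/118529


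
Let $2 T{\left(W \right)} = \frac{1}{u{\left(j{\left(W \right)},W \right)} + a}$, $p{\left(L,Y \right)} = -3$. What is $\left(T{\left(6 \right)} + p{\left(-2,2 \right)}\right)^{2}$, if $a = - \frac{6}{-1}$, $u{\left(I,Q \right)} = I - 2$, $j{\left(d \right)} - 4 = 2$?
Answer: $\frac{3481}{400} \approx 8.7025$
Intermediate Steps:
$j{\left(d \right)} = 6$ ($j{\left(d \right)} = 4 + 2 = 6$)
$u{\left(I,Q \right)} = -2 + I$
$a = 6$ ($a = \left(-6\right) \left(-1\right) = 6$)
$T{\left(W \right)} = \frac{1}{20}$ ($T{\left(W \right)} = \frac{1}{2 \left(\left(-2 + 6\right) + 6\right)} = \frac{1}{2 \left(4 + 6\right)} = \frac{1}{2 \cdot 10} = \frac{1}{2} \cdot \frac{1}{10} = \frac{1}{20}$)
$\left(T{\left(6 \right)} + p{\left(-2,2 \right)}\right)^{2} = \left(\frac{1}{20} - 3\right)^{2} = \left(- \frac{59}{20}\right)^{2} = \frac{3481}{400}$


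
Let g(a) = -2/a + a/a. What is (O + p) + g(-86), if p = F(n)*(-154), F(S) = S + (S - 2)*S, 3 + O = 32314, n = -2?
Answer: 1349685/43 ≈ 31388.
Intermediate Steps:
g(a) = 1 - 2/a (g(a) = -2/a + 1 = 1 - 2/a)
O = 32311 (O = -3 + 32314 = 32311)
F(S) = S + S*(-2 + S) (F(S) = S + (-2 + S)*S = S + S*(-2 + S))
p = -924 (p = -2*(-1 - 2)*(-154) = -2*(-3)*(-154) = 6*(-154) = -924)
(O + p) + g(-86) = (32311 - 924) + (-2 - 86)/(-86) = 31387 - 1/86*(-88) = 31387 + 44/43 = 1349685/43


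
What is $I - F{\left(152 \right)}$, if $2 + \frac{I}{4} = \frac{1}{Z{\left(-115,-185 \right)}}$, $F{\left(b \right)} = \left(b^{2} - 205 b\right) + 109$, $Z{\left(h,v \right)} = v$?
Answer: $\frac{1468711}{185} \approx 7939.0$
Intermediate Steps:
$F{\left(b \right)} = 109 + b^{2} - 205 b$
$I = - \frac{1484}{185}$ ($I = -8 + \frac{4}{-185} = -8 + 4 \left(- \frac{1}{185}\right) = -8 - \frac{4}{185} = - \frac{1484}{185} \approx -8.0216$)
$I - F{\left(152 \right)} = - \frac{1484}{185} - \left(109 + 152^{2} - 31160\right) = - \frac{1484}{185} - \left(109 + 23104 - 31160\right) = - \frac{1484}{185} - -7947 = - \frac{1484}{185} + 7947 = \frac{1468711}{185}$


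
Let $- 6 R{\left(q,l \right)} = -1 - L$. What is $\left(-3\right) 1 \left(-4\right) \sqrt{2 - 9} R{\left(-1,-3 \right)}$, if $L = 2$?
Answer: $6 i \sqrt{7} \approx 15.875 i$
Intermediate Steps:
$R{\left(q,l \right)} = \frac{1}{2}$ ($R{\left(q,l \right)} = - \frac{-1 - 2}{6} = \left(- \frac{1}{6}\right) \left(-3\right) = \frac{1}{2}$)
$\left(-3\right) 1 \left(-4\right) \sqrt{2 - 9} R{\left(-1,-3 \right)} = \left(-3\right) 1 \left(-4\right) \sqrt{2 - 9} \cdot \frac{1}{2} = \left(-3\right) \left(-4\right) \sqrt{-7} \cdot \frac{1}{2} = 12 i \sqrt{7} \cdot \frac{1}{2} = 6 i \sqrt{7}$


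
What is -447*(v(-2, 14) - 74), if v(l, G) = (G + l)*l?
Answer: 43806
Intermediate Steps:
v(l, G) = l*(G + l)
-447*(v(-2, 14) - 74) = -447*(-2*(14 - 2) - 74) = -447*(-2*12 - 74) = -447*(-24 - 74) = -447*(-98) = -1*(-43806) = 43806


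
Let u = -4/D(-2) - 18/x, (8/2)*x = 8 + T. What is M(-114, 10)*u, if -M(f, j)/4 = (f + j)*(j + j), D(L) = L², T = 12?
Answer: -38272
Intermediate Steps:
x = 5 (x = (8 + 12)/4 = (¼)*20 = 5)
M(f, j) = -8*j*(f + j) (M(f, j) = -4*(f + j)*(j + j) = -4*(f + j)*2*j = -8*j*(f + j))
u = -23/5 (u = -4/((-2)²) - 18/5 = -4/4 - 18*⅕ = -4*¼ - 18/5 = -1 - 18/5 = -23/5 ≈ -4.6000)
M(-114, 10)*u = -8*10*(-114 + 10)*(-23/5) = -8*10*(-104)*(-23/5) = 8320*(-23/5) = -38272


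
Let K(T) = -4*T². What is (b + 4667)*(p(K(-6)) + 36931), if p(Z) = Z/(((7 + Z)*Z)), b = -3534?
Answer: 5732465618/137 ≈ 4.1843e+7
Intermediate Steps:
p(Z) = 1/(7 + Z) (p(Z) = Z/((Z*(7 + Z))) = Z*(1/(Z*(7 + Z))) = 1/(7 + Z))
(b + 4667)*(p(K(-6)) + 36931) = (-3534 + 4667)*(1/(7 - 4*(-6)²) + 36931) = 1133*(1/(7 - 4*36) + 36931) = 1133*(1/(7 - 144) + 36931) = 1133*(1/(-137) + 36931) = 1133*(-1/137 + 36931) = 1133*(5059546/137) = 5732465618/137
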